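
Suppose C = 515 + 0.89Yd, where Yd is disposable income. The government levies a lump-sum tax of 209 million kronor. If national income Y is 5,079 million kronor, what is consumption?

C = 4849.3

Yd = Y − T = 5079 − 209 = 4870
C = 515 + 0.89(4870) = 515 + 4334.3 = 4849.3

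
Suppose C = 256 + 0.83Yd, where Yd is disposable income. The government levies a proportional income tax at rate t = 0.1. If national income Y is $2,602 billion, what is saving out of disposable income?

S = 142.106

Yd = (1 − 0.1)(2602) = 0.9(2602) = 2341.8
C = 256 + 0.83(2341.8) = 256 + 1943.694 = 2199.694
S = Yd − C = 2341.8 − 2199.694 = 142.106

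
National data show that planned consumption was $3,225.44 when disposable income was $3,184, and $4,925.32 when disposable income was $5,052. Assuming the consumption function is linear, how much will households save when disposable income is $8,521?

S = 438.89

MPC = (4925.32 − 3225.44)/(5052 − 3184) = 1699.88/1868 = 0.91
a = 3225.44 − 0.91(3184) = 3225.44 − 2897.44 = 328
C = 328 + 0.91(8521) = 8082.11
S = 8521 − 8082.11 = 438.89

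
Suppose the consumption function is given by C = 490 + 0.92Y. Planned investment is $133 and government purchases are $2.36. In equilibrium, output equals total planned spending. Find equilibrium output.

Y = 7817

Y = C + I + G = 490 + 0.92Y + 133 + 2.36
Y − 0.92Y = 625.36
0.08Y = 625.36, so Y = 625.36/0.08 = 7817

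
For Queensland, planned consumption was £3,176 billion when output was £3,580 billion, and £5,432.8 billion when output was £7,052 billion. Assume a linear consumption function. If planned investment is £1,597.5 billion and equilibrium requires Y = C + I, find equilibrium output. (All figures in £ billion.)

MPC = (5432.8 − 3176)/(7052 − 3580) = 2256.8/3472 = 0.65
a = 3176 − 0.65(3580) = 849
Equilibrium: Y = 849 + 0.65Y + 1597.5
0.35Y = 2446.5, so Y = 2446.5/0.35 = 6990

Y = 6990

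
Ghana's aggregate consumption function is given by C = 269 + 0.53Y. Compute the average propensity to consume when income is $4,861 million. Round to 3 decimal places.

C = 269 + 0.53(4861) = 2845.33
APC = C/Y = 2845.33/4861 = 0.585

APC = 0.585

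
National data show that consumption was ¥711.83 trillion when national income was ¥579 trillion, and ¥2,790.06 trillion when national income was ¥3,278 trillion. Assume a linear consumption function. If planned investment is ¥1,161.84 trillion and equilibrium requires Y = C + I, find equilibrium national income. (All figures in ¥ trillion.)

MPC = (2790.06 − 711.83)/(3278 − 579) = 2078.23/2699 = 0.77
a = 711.83 − 0.77(579) = 266
Equilibrium: Y = 266 + 0.77Y + 1161.84
0.23Y = 1427.84, so Y = 1427.84/0.23 = 6208

Y = 6208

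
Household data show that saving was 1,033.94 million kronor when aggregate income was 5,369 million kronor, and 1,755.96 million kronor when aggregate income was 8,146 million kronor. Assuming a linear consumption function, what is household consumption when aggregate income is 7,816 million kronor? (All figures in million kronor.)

C = 6145.84

MPS = ΔS/ΔY = (1755.96 − 1033.94)/(8146 − 5369) = 722.02/2777 = 0.26
MPC = 1 − MPS = 0.74
Autonomous saving = 1033.94 − 0.26(5369) = -362, so a = 362
C = 362 + 0.74(7816) = 362 + 5783.84 = 6145.84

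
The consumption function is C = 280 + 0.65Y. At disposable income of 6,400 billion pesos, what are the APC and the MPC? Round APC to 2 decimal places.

MPC = 0.65 (the slope of the consumption function)
C = 280 + 0.65(6400) = 4440, so APC = 4440/6400 = 0.69

APC = 0.69; MPC = 0.65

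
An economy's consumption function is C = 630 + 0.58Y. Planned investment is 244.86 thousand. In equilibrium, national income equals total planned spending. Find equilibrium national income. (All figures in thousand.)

Y = 2083

Y = C + I = 630 + 0.58Y + 244.86
Y − 0.58Y = 874.86
0.42Y = 874.86, so Y = 874.86/0.42 = 2083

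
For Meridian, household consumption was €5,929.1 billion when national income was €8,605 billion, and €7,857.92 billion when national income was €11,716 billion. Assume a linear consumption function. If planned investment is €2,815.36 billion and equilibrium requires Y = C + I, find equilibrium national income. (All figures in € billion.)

Y = 8972

MPC = (7857.92 − 5929.1)/(11716 − 8605) = 1928.82/3111 = 0.62
a = 5929.1 − 0.62(8605) = 594
Equilibrium: Y = 594 + 0.62Y + 2815.36
0.38Y = 3409.36, so Y = 3409.36/0.38 = 8972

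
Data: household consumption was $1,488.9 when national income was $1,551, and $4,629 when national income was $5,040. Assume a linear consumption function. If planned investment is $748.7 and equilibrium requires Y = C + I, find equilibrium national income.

MPC = (4629 − 1488.9)/(5040 − 1551) = 3140.1/3489 = 0.9
a = 1488.9 − 0.9(1551) = 93
Equilibrium: Y = 93 + 0.9Y + 748.7
0.1Y = 841.7, so Y = 841.7/0.1 = 8417

Y = 8417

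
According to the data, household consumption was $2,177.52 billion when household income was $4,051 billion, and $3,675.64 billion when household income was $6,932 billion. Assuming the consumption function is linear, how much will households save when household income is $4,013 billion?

MPC = (3675.64 − 2177.52)/(6932 − 4051) = 1498.12/2881 = 0.52
a = 2177.52 − 0.52(4051) = 2177.52 − 2106.52 = 71
C = 71 + 0.52(4013) = 2157.76
S = 4013 − 2157.76 = 1855.24

S = 1855.24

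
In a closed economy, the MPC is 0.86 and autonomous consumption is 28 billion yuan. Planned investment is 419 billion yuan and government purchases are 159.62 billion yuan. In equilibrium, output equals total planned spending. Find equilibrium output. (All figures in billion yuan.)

Y = 4333

Y = C + I + G = 28 + 0.86Y + 419 + 159.62
Y − 0.86Y = 606.62
0.14Y = 606.62, so Y = 606.62/0.14 = 4333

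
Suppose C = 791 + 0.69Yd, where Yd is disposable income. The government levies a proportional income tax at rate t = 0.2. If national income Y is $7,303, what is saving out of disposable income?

S = 1020.144

Yd = (1 − 0.2)(7303) = 0.8(7303) = 5842.4
C = 791 + 0.69(5842.4) = 791 + 4031.256 = 4822.256
S = Yd − C = 5842.4 − 4822.256 = 1020.144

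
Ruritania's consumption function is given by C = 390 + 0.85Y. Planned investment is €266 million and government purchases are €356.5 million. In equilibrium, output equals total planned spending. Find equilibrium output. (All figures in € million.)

Y = C + I + G = 390 + 0.85Y + 266 + 356.5
Y − 0.85Y = 1012.5
0.15Y = 1012.5, so Y = 1012.5/0.15 = 6750

Y = 6750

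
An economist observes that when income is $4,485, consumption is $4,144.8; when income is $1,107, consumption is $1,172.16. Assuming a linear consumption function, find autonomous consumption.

MPC = ΔC/ΔY = (4144.8 − 1172.16)/(4485 − 1107) = 2972.64/3378 = 0.88
a = C − MPC·Y = 1172.16 − 0.88(1107) = 1172.16 − 974.16 = 198

a = 198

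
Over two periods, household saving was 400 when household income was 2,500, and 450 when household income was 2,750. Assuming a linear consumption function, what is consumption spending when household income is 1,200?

C = 1060

MPS = ΔS/ΔY = (450 − 400)/(2750 − 2500) = 50/250 = 0.2
MPC = 1 − MPS = 0.8
Autonomous saving = 400 − 0.2(2500) = -100, so a = 100
C = 100 + 0.8(1200) = 100 + 960 = 1060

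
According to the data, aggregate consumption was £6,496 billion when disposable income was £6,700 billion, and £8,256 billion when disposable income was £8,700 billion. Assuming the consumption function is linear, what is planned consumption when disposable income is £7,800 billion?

MPC = (8256 − 6496)/(8700 − 6700) = 1760/2000 = 0.88
a = 6496 − 0.88(6700) = 6496 − 5896 = 600
C = 600 + 0.88(7800) = 600 + 6864 = 7464

C = 7464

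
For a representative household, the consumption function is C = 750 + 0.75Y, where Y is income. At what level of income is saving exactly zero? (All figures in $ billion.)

Y = 3000

At break-even, C = Y: 750 + 0.75Y = Y
0.25Y = 750, so Y = 750/0.25 = 3000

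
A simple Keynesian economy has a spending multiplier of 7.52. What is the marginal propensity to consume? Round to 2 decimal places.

MPC = 0.87

k = 1/(1 − MPC), so 1 − MPC = 1/k = 1/7.52 = 0.1330
MPC = 1 − 0.1330 = 0.87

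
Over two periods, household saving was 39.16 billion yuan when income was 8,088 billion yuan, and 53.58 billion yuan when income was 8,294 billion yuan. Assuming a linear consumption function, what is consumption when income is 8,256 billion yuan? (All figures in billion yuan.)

C = 8205.08

MPS = ΔS/ΔY = (53.58 − 39.16)/(8294 − 8088) = 14.42/206 = 0.07
MPC = 1 − MPS = 0.93
Autonomous saving = 39.16 − 0.07(8088) = -527, so a = 527
C = 527 + 0.93(8256) = 527 + 7678.08 = 8205.08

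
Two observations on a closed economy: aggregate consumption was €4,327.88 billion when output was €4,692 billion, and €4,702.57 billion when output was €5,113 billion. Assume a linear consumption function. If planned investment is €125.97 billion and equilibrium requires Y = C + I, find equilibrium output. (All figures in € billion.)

Y = 2527

MPC = (4702.57 − 4327.88)/(5113 − 4692) = 374.69/421 = 0.89
a = 4327.88 − 0.89(4692) = 152
Equilibrium: Y = 152 + 0.89Y + 125.97
0.11Y = 277.97, so Y = 277.97/0.11 = 2527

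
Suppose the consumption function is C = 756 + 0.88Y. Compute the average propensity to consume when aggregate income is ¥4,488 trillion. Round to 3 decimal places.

C = 756 + 0.88(4488) = 4705.44
APC = C/Y = 4705.44/4488 = 1.048

APC = 1.048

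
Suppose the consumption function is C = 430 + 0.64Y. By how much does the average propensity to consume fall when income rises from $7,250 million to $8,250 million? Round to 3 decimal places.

At Y = 7250: C = 430 + 0.64(7250) = 5070, APC = 5070/7250 = 0.6993
At Y = 8250: C = 5710, APC = 5710/8250 = 0.6921
Fall in APC = 0.6993 − 0.6921 = 0.0072 ≈ 0.007

ΔAPC = 0.007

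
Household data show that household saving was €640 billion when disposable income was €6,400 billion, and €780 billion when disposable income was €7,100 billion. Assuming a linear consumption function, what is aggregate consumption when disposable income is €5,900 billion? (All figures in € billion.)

C = 5360

MPS = ΔS/ΔY = (780 − 640)/(7100 − 6400) = 140/700 = 0.2
MPC = 1 − MPS = 0.8
Autonomous saving = 640 − 0.2(6400) = -640, so a = 640
C = 640 + 0.8(5900) = 640 + 4720 = 5360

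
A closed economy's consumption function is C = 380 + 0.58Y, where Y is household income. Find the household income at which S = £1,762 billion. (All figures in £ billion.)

Y = 5100

S = Y − C = -380 + 0.42Y
-380 + 0.42Y = 1762, so 0.42Y = 2142 and Y = 5100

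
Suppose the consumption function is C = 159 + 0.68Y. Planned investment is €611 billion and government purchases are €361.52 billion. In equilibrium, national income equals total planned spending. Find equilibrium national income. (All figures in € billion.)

Y = 3536

Y = C + I + G = 159 + 0.68Y + 611 + 361.52
Y − 0.68Y = 1131.52
0.32Y = 1131.52, so Y = 1131.52/0.32 = 3536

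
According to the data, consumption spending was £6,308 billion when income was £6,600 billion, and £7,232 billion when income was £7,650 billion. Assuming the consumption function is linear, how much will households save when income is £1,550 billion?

S = -314

MPC = (7232 − 6308)/(7650 − 6600) = 924/1050 = 0.88
a = 6308 − 0.88(6600) = 6308 − 5808 = 500
C = 500 + 0.88(1550) = 1864
S = 1550 − 1864 = -314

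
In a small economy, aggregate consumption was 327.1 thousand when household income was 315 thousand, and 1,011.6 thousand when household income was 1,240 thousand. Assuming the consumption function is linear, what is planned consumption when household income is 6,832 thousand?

MPC = (1011.6 − 327.1)/(1240 − 315) = 684.5/925 = 0.74
a = 327.1 − 0.74(315) = 327.1 − 233.1 = 94
C = 94 + 0.74(6832) = 94 + 5055.68 = 5149.68

C = 5149.68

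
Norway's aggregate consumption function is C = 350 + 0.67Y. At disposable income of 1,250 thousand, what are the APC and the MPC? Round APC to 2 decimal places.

MPC = 0.67 (the slope of the consumption function)
C = 350 + 0.67(1250) = 1187.5, so APC = 1187.5/1250 = 0.95

APC = 0.95; MPC = 0.67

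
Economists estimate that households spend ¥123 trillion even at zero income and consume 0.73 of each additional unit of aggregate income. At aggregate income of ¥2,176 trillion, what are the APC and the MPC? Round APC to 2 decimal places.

APC = 0.79; MPC = 0.73

MPC = 0.73 (the slope of the consumption function)
C = 123 + 0.73(2176) = 1711.48, so APC = 1711.48/2176 = 0.79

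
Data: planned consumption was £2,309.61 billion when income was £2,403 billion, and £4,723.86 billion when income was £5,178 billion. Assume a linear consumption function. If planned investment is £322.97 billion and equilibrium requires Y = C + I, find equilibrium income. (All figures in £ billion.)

Y = 4169

MPC = (4723.86 − 2309.61)/(5178 − 2403) = 2414.25/2775 = 0.87
a = 2309.61 − 0.87(2403) = 219
Equilibrium: Y = 219 + 0.87Y + 322.97
0.13Y = 541.97, so Y = 541.97/0.13 = 4169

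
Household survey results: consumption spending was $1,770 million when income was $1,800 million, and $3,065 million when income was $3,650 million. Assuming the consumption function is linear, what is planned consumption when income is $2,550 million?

C = 2295

MPC = (3065 − 1770)/(3650 − 1800) = 1295/1850 = 0.7
a = 1770 − 0.7(1800) = 1770 − 1260 = 510
C = 510 + 0.7(2550) = 510 + 1785 = 2295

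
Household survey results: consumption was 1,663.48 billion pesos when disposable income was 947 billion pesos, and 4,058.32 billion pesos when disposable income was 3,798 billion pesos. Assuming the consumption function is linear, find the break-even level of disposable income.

MPC = (4058.32 − 1663.48)/(3798 − 947) = 2394.84/2851 = 0.84
a = 1663.48 − 0.84(947) = 1663.48 − 795.48 = 868
Break-even: Y = a/(1−MPC) = 868/0.16 = 5425

Y = 5425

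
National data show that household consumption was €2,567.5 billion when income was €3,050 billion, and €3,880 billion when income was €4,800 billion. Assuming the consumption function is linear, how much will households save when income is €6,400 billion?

S = 1320

MPC = (3880 − 2567.5)/(4800 − 3050) = 1312.5/1750 = 0.75
a = 2567.5 − 0.75(3050) = 2567.5 − 2287.5 = 280
C = 280 + 0.75(6400) = 5080
S = 6400 − 5080 = 1320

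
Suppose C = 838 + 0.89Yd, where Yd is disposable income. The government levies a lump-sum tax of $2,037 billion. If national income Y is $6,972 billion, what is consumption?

C = 5230.15

Yd = Y − T = 6972 − 2037 = 4935
C = 838 + 0.89(4935) = 838 + 4392.15 = 5230.15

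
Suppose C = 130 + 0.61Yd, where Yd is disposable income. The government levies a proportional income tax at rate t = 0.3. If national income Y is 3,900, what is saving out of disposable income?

S = 934.7

Yd = (1 − 0.3)(3900) = 0.7(3900) = 2730
C = 130 + 0.61(2730) = 130 + 1665.3 = 1795.3
S = Yd − C = 2730 − 1795.3 = 934.7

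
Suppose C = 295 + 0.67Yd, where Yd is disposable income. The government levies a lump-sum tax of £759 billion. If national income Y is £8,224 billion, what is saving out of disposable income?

Yd = Y − T = 8224 − 759 = 7465
C = 295 + 0.67(7465) = 295 + 5001.55 = 5296.55
S = Yd − C = 7465 − 5296.55 = 2168.45

S = 2168.45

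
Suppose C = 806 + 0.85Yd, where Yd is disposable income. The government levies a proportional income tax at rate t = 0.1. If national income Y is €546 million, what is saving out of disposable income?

Yd = (1 − 0.1)(546) = 0.9(546) = 491.4
C = 806 + 0.85(491.4) = 806 + 417.69 = 1223.69
S = Yd − C = 491.4 − 1223.69 = -732.29

S = -732.29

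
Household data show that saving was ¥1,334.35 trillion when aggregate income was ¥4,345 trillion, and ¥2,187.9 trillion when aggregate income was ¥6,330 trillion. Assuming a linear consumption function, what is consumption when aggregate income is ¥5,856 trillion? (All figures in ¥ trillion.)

C = 3871.92

MPS = ΔS/ΔY = (2187.9 − 1334.35)/(6330 − 4345) = 853.55/1985 = 0.43
MPC = 1 − MPS = 0.57
Autonomous saving = 1334.35 − 0.43(4345) = -534, so a = 534
C = 534 + 0.57(5856) = 534 + 3337.92 = 3871.92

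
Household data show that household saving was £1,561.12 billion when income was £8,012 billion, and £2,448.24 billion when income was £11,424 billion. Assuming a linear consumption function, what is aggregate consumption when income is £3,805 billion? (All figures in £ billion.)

C = 3337.7

MPS = ΔS/ΔY = (2448.24 − 1561.12)/(11424 − 8012) = 887.12/3412 = 0.26
MPC = 1 − MPS = 0.74
Autonomous saving = 1561.12 − 0.26(8012) = -522, so a = 522
C = 522 + 0.74(3805) = 522 + 2815.7 = 3337.7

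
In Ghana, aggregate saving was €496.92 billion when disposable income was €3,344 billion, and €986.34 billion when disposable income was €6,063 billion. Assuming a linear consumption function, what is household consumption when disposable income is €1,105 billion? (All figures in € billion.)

C = 1011.1

MPS = ΔS/ΔY = (986.34 − 496.92)/(6063 − 3344) = 489.42/2719 = 0.18
MPC = 1 − MPS = 0.82
Autonomous saving = 496.92 − 0.18(3344) = -105, so a = 105
C = 105 + 0.82(1105) = 105 + 906.1 = 1011.1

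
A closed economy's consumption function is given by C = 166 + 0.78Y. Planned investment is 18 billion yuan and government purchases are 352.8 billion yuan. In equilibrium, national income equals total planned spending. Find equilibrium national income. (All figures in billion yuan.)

Y = 2440

Y = C + I + G = 166 + 0.78Y + 18 + 352.8
Y − 0.78Y = 536.8
0.22Y = 536.8, so Y = 536.8/0.22 = 2440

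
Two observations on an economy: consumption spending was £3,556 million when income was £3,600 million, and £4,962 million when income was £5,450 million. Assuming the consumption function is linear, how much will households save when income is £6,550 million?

MPC = (4962 − 3556)/(5450 − 3600) = 1406/1850 = 0.76
a = 3556 − 0.76(3600) = 3556 − 2736 = 820
C = 820 + 0.76(6550) = 5798
S = 6550 − 5798 = 752

S = 752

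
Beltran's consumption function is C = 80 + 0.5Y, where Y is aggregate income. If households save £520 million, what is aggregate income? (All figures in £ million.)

Y = 1200

S = Y − C = -80 + 0.5Y
-80 + 0.5Y = 520, so 0.5Y = 600 and Y = 1200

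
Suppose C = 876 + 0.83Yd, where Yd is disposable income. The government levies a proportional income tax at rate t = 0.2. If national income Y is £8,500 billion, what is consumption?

Yd = (1 − 0.2)(8500) = 0.8(8500) = 6800
C = 876 + 0.83(6800) = 876 + 5644 = 6520

C = 6520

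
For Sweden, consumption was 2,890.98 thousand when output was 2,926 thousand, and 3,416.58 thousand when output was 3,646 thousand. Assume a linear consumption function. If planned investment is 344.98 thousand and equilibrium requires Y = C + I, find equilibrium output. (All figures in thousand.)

Y = 4074

MPC = (3416.58 − 2890.98)/(3646 − 2926) = 525.6/720 = 0.73
a = 2890.98 − 0.73(2926) = 755
Equilibrium: Y = 755 + 0.73Y + 344.98
0.27Y = 1099.98, so Y = 1099.98/0.27 = 4074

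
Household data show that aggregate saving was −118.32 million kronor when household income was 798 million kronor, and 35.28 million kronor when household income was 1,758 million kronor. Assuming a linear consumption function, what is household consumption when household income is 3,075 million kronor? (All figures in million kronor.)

MPS = ΔS/ΔY = (35.28 − (-118.32))/(1758 − 798) = 153.6/960 = 0.16
MPC = 1 − MPS = 0.84
Autonomous saving = -118.32 − 0.16(798) = -246, so a = 246
C = 246 + 0.84(3075) = 246 + 2583 = 2829

C = 2829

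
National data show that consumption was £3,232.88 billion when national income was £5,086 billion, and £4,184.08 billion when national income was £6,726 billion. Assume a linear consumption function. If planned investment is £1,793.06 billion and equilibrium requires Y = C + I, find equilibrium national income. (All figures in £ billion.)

MPC = (4184.08 − 3232.88)/(6726 − 5086) = 951.2/1640 = 0.58
a = 3232.88 − 0.58(5086) = 283
Equilibrium: Y = 283 + 0.58Y + 1793.06
0.42Y = 2076.06, so Y = 2076.06/0.42 = 4943

Y = 4943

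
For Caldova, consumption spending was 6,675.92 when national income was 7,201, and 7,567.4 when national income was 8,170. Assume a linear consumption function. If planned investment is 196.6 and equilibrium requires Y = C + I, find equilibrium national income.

MPC = (7567.4 − 6675.92)/(8170 − 7201) = 891.48/969 = 0.92
a = 6675.92 − 0.92(7201) = 51
Equilibrium: Y = 51 + 0.92Y + 196.6
0.08Y = 247.6, so Y = 247.6/0.08 = 3095

Y = 3095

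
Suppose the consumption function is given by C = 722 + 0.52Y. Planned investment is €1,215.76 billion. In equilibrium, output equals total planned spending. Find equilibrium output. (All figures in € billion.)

Y = 4037

Y = C + I = 722 + 0.52Y + 1215.76
Y − 0.52Y = 1937.76
0.48Y = 1937.76, so Y = 1937.76/0.48 = 4037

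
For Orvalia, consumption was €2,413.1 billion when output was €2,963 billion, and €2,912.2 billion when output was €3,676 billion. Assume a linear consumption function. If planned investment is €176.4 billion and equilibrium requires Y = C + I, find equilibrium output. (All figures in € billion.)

Y = 1718

MPC = (2912.2 − 2413.1)/(3676 − 2963) = 499.1/713 = 0.7
a = 2413.1 − 0.7(2963) = 339
Equilibrium: Y = 339 + 0.7Y + 176.4
0.3Y = 515.4, so Y = 515.4/0.3 = 1718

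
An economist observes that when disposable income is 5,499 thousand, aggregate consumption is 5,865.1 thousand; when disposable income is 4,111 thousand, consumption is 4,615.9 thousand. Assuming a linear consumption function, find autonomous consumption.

a = 916

MPC = ΔC/ΔY = (5865.1 − 4615.9)/(5499 − 4111) = 1249.2/1388 = 0.9
a = C − MPC·Y = 4615.9 − 0.9(4111) = 4615.9 − 3699.9 = 916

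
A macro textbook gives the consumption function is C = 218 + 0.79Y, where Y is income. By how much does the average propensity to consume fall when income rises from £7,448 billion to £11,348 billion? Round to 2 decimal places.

At Y = 7448: C = 218 + 0.79(7448) = 6101.92, APC = 6101.92/7448 = 0.819
At Y = 11348: C = 9182.92, APC = 9182.92/11348 = 0.809
Fall in APC = 0.819 − 0.809 = 0.01

ΔAPC = 0.01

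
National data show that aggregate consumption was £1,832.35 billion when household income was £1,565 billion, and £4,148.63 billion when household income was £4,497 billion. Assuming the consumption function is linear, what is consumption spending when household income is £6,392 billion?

MPC = (4148.63 − 1832.35)/(4497 − 1565) = 2316.28/2932 = 0.79
a = 1832.35 − 0.79(1565) = 1832.35 − 1236.35 = 596
C = 596 + 0.79(6392) = 596 + 5049.68 = 5645.68

C = 5645.68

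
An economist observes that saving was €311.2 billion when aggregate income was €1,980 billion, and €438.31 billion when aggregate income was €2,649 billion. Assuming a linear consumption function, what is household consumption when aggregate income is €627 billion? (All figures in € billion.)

MPS = ΔS/ΔY = (438.31 − 311.2)/(2649 − 1980) = 127.11/669 = 0.19
MPC = 1 − MPS = 0.81
Autonomous saving = 311.2 − 0.19(1980) = -65, so a = 65
C = 65 + 0.81(627) = 65 + 507.87 = 572.87

C = 572.87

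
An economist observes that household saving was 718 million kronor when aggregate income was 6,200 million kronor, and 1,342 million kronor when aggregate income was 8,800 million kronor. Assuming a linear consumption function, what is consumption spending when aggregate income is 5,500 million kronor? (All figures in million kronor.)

MPS = ΔS/ΔY = (1342 − 718)/(8800 − 6200) = 624/2600 = 0.24
MPC = 1 − MPS = 0.76
Autonomous saving = 718 − 0.24(6200) = -770, so a = 770
C = 770 + 0.76(5500) = 770 + 4180 = 4950

C = 4950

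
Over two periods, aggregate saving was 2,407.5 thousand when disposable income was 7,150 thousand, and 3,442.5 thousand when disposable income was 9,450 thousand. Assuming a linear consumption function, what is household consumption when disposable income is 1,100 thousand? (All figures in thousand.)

C = 1415

MPS = ΔS/ΔY = (3442.5 − 2407.5)/(9450 − 7150) = 1035/2300 = 0.45
MPC = 1 − MPS = 0.55
Autonomous saving = 2407.5 − 0.45(7150) = -810, so a = 810
C = 810 + 0.55(1100) = 810 + 605 = 1415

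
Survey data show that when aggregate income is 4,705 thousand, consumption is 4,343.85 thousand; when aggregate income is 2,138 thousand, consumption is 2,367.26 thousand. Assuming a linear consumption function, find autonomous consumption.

MPC = ΔC/ΔY = (4343.85 − 2367.26)/(4705 − 2138) = 1976.59/2567 = 0.77
a = C − MPC·Y = 2367.26 − 0.77(2138) = 2367.26 − 1646.26 = 721

a = 721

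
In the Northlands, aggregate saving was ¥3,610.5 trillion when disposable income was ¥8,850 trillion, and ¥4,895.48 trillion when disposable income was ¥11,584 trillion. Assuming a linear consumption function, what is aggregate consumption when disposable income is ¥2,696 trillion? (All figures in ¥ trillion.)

MPS = ΔS/ΔY = (4895.48 − 3610.5)/(11584 − 8850) = 1284.98/2734 = 0.47
MPC = 1 − MPS = 0.53
Autonomous saving = 3610.5 − 0.47(8850) = -549, so a = 549
C = 549 + 0.53(2696) = 549 + 1428.88 = 1977.88

C = 1977.88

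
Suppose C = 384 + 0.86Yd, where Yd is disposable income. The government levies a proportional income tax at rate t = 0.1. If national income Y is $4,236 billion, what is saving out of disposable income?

S = 149.736

Yd = (1 − 0.1)(4236) = 0.9(4236) = 3812.4
C = 384 + 0.86(3812.4) = 384 + 3278.664 = 3662.664
S = Yd − C = 3812.4 − 3662.664 = 149.736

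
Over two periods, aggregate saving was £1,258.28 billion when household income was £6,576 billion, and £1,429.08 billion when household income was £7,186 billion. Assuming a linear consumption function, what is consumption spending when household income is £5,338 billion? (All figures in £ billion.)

MPS = ΔS/ΔY = (1429.08 − 1258.28)/(7186 − 6576) = 170.8/610 = 0.28
MPC = 1 − MPS = 0.72
Autonomous saving = 1258.28 − 0.28(6576) = -583, so a = 583
C = 583 + 0.72(5338) = 583 + 3843.36 = 4426.36

C = 4426.36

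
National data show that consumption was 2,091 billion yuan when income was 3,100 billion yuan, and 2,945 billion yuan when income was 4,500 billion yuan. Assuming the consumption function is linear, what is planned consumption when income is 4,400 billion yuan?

MPC = (2945 − 2091)/(4500 − 3100) = 854/1400 = 0.61
a = 2091 − 0.61(3100) = 2091 − 1891 = 200
C = 200 + 0.61(4400) = 200 + 2684 = 2884

C = 2884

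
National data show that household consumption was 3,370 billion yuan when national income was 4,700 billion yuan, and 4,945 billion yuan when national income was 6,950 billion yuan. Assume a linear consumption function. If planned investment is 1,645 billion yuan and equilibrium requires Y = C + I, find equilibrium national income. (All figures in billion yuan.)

Y = 5750

MPC = (4945 − 3370)/(6950 − 4700) = 1575/2250 = 0.7
a = 3370 − 0.7(4700) = 80
Equilibrium: Y = 80 + 0.7Y + 1645
0.3Y = 1725, so Y = 1725/0.3 = 5750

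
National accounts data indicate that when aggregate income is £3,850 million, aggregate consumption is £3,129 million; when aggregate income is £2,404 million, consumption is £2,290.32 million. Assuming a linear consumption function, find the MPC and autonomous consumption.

MPC = 0.58; a = 896

MPC = ΔC/ΔY = (3129 − 2290.32)/(3850 − 2404) = 838.68/1446 = 0.58
a = C − MPC·Y = 2290.32 − 0.58(2404) = 2290.32 − 1394.32 = 896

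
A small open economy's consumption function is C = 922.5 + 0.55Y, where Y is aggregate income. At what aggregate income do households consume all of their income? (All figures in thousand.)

Y = 2050

At break-even, C = Y: 922.5 + 0.55Y = Y
0.45Y = 922.5, so Y = 922.5/0.45 = 2050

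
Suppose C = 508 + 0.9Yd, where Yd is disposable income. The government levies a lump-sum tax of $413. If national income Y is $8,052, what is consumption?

C = 7383.1

Yd = Y − T = 8052 − 413 = 7639
C = 508 + 0.9(7639) = 508 + 6875.1 = 7383.1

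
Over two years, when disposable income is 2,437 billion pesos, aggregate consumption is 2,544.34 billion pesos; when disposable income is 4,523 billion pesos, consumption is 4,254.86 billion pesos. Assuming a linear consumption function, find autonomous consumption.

a = 546

MPC = ΔC/ΔY = (4254.86 − 2544.34)/(4523 − 2437) = 1710.52/2086 = 0.82
a = C − MPC·Y = 2544.34 − 0.82(2437) = 2544.34 − 1998.34 = 546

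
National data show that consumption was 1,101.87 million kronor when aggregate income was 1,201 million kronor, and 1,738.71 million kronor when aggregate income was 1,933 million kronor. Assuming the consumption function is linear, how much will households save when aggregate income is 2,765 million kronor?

MPC = (1738.71 − 1101.87)/(1933 − 1201) = 636.84/732 = 0.87
a = 1101.87 − 0.87(1201) = 1101.87 − 1044.87 = 57
C = 57 + 0.87(2765) = 2462.55
S = 2765 − 2462.55 = 302.45

S = 302.45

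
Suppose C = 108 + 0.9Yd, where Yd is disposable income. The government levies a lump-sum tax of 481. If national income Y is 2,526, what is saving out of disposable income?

S = 96.5

Yd = Y − T = 2526 − 481 = 2045
C = 108 + 0.9(2045) = 108 + 1840.5 = 1948.5
S = Yd − C = 2045 − 1948.5 = 96.5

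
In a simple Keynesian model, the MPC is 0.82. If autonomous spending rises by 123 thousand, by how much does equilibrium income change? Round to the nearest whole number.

ΔY ≈ 683

The multiplier is 1/(1 − MPC) = 1/0.18.
ΔY = 123/0.18 = 683.33 ≈ 683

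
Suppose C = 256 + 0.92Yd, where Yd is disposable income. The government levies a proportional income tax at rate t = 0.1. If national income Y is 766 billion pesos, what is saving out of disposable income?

S = -200.848

Yd = (1 − 0.1)(766) = 0.9(766) = 689.4
C = 256 + 0.92(689.4) = 256 + 634.248 = 890.248
S = Yd − C = 689.4 − 890.248 = -200.848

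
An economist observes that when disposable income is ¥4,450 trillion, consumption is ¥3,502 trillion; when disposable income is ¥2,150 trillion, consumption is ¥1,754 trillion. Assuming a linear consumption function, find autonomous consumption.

a = 120

MPC = ΔC/ΔY = (3502 − 1754)/(4450 − 2150) = 1748/2300 = 0.76
a = C − MPC·Y = 1754 − 0.76(2150) = 1754 − 1634 = 120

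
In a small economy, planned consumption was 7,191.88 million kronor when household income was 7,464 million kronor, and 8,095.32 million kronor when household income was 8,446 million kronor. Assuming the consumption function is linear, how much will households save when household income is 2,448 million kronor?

S = -129.16

MPC = (8095.32 − 7191.88)/(8446 − 7464) = 903.44/982 = 0.92
a = 7191.88 − 0.92(7464) = 7191.88 − 6866.88 = 325
C = 325 + 0.92(2448) = 2577.16
S = 2448 − 2577.16 = -129.16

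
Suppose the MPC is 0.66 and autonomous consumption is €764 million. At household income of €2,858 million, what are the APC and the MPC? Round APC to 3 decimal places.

APC = 0.927; MPC = 0.66

MPC = 0.66 (the slope of the consumption function)
C = 764 + 0.66(2858) = 2650.28, so APC = 2650.28/2858 = 0.927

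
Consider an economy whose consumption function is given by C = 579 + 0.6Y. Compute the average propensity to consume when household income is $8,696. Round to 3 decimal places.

C = 579 + 0.6(8696) = 5796.6
APC = C/Y = 5796.6/8696 = 0.667

APC = 0.667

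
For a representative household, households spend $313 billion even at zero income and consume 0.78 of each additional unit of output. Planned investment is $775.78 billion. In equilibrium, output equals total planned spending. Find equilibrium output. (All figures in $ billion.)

Y = C + I = 313 + 0.78Y + 775.78
Y − 0.78Y = 1088.78
0.22Y = 1088.78, so Y = 1088.78/0.22 = 4949

Y = 4949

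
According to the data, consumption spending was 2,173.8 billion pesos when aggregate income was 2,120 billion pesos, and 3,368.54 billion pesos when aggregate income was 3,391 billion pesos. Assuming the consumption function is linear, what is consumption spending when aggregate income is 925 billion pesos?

MPC = (3368.54 − 2173.8)/(3391 − 2120) = 1194.74/1271 = 0.94
a = 2173.8 − 0.94(2120) = 2173.8 − 1992.8 = 181
C = 181 + 0.94(925) = 181 + 869.5 = 1050.5

C = 1050.5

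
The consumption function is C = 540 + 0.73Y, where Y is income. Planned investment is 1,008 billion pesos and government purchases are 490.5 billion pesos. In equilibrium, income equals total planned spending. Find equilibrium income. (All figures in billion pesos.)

Y = 7550

Y = C + I + G = 540 + 0.73Y + 1008 + 490.5
Y − 0.73Y = 2038.5
0.27Y = 2038.5, so Y = 2038.5/0.27 = 7550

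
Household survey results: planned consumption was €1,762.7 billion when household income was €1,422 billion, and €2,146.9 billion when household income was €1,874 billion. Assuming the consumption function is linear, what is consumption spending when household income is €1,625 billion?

MPC = (2146.9 − 1762.7)/(1874 − 1422) = 384.2/452 = 0.85
a = 1762.7 − 0.85(1422) = 1762.7 − 1208.7 = 554
C = 554 + 0.85(1625) = 554 + 1381.25 = 1935.25

C = 1935.25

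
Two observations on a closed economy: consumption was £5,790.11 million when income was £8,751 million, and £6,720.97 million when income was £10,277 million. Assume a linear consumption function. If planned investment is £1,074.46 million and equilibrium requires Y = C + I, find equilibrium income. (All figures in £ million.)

MPC = (6720.97 − 5790.11)/(10277 − 8751) = 930.86/1526 = 0.61
a = 5790.11 − 0.61(8751) = 452
Equilibrium: Y = 452 + 0.61Y + 1074.46
0.39Y = 1526.46, so Y = 1526.46/0.39 = 3914

Y = 3914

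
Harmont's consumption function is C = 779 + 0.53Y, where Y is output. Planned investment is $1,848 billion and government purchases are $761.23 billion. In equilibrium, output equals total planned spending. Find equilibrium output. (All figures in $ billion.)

Y = 7209

Y = C + I + G = 779 + 0.53Y + 1848 + 761.23
Y − 0.53Y = 3388.23
0.47Y = 3388.23, so Y = 3388.23/0.47 = 7209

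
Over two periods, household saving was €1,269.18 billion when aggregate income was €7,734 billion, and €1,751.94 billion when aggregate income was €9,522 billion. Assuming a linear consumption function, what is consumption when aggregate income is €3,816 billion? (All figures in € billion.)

MPS = ΔS/ΔY = (1751.94 − 1269.18)/(9522 − 7734) = 482.76/1788 = 0.27
MPC = 1 − MPS = 0.73
Autonomous saving = 1269.18 − 0.27(7734) = -819, so a = 819
C = 819 + 0.73(3816) = 819 + 2785.68 = 3604.68

C = 3604.68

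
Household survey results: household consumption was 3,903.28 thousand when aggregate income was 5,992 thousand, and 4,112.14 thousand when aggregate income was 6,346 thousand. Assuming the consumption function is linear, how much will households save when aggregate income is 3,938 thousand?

MPC = (4112.14 − 3903.28)/(6346 − 5992) = 208.86/354 = 0.59
a = 3903.28 − 0.59(5992) = 3903.28 − 3535.28 = 368
C = 368 + 0.59(3938) = 2691.42
S = 3938 − 2691.42 = 1246.58

S = 1246.58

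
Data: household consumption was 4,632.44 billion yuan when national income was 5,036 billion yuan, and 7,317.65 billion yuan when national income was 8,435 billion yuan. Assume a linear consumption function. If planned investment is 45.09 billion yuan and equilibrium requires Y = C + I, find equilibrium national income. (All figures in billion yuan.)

Y = 3329

MPC = (7317.65 − 4632.44)/(8435 − 5036) = 2685.21/3399 = 0.79
a = 4632.44 − 0.79(5036) = 654
Equilibrium: Y = 654 + 0.79Y + 45.09
0.21Y = 699.09, so Y = 699.09/0.21 = 3329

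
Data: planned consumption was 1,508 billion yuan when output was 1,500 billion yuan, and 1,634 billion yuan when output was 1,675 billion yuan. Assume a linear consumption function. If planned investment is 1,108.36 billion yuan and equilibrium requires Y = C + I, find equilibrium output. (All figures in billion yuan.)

Y = 5487

MPC = (1634 − 1508)/(1675 − 1500) = 126/175 = 0.72
a = 1508 − 0.72(1500) = 428
Equilibrium: Y = 428 + 0.72Y + 1108.36
0.28Y = 1536.36, so Y = 1536.36/0.28 = 5487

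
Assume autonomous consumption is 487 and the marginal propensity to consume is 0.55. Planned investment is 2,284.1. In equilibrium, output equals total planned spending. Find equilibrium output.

Y = C + I = 487 + 0.55Y + 2284.1
Y − 0.55Y = 2771.1
0.45Y = 2771.1, so Y = 2771.1/0.45 = 6158

Y = 6158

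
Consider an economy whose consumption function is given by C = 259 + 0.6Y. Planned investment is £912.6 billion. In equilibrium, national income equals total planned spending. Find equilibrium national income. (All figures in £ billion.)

Y = 2929

Y = C + I = 259 + 0.6Y + 912.6
Y − 0.6Y = 1171.6
0.4Y = 1171.6, so Y = 1171.6/0.4 = 2929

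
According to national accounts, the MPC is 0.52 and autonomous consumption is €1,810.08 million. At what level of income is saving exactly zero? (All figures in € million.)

Y = 3771

At break-even, C = Y: 1810.08 + 0.52Y = Y
0.48Y = 1810.08, so Y = 1810.08/0.48 = 3771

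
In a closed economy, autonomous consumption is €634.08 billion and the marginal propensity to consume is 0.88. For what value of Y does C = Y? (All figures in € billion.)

Y = 5284

At break-even, C = Y: 634.08 + 0.88Y = Y
0.12Y = 634.08, so Y = 634.08/0.12 = 5284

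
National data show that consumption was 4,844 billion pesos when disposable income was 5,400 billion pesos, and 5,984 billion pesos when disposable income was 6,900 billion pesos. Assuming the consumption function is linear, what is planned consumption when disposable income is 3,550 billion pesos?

MPC = (5984 − 4844)/(6900 − 5400) = 1140/1500 = 0.76
a = 4844 − 0.76(5400) = 4844 − 4104 = 740
C = 740 + 0.76(3550) = 740 + 2698 = 3438

C = 3438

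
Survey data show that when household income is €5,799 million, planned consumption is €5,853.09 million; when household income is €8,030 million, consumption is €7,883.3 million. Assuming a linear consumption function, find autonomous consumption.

MPC = ΔC/ΔY = (7883.3 − 5853.09)/(8030 − 5799) = 2030.21/2231 = 0.91
a = C − MPC·Y = 5853.09 − 0.91(5799) = 5853.09 − 5277.09 = 576

a = 576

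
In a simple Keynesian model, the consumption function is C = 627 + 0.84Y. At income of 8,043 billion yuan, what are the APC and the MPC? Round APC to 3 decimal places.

APC = 0.918; MPC = 0.84

MPC = 0.84 (the slope of the consumption function)
C = 627 + 0.84(8043) = 7383.12, so APC = 7383.12/8043 = 0.918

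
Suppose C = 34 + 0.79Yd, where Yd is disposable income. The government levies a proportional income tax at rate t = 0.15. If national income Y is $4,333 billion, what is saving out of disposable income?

Yd = (1 − 0.15)(4333) = 0.85(4333) = 3683.05
C = 34 + 0.79(3683.05) = 34 + 2909.6095 = 2943.6095
S = Yd − C = 3683.05 − 2943.6095 = 739.4405

S = 739.4405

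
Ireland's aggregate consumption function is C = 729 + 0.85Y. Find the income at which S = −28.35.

S = Y − C = -729 + 0.15Y
-729 + 0.15Y = -28.35, so 0.15Y = 700.65 and Y = 4671

Y = 4671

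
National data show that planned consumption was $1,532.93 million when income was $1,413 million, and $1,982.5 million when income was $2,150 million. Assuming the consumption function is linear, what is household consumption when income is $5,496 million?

C = 4023.56

MPC = (1982.5 − 1532.93)/(2150 − 1413) = 449.57/737 = 0.61
a = 1532.93 − 0.61(1413) = 1532.93 − 861.93 = 671
C = 671 + 0.61(5496) = 671 + 3352.56 = 4023.56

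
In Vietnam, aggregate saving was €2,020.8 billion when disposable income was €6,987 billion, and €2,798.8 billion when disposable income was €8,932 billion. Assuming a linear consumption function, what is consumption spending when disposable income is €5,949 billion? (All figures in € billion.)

C = 4343.4

MPS = ΔS/ΔY = (2798.8 − 2020.8)/(8932 − 6987) = 778/1945 = 0.4
MPC = 1 − MPS = 0.6
Autonomous saving = 2020.8 − 0.4(6987) = -774, so a = 774
C = 774 + 0.6(5949) = 774 + 3569.4 = 4343.4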